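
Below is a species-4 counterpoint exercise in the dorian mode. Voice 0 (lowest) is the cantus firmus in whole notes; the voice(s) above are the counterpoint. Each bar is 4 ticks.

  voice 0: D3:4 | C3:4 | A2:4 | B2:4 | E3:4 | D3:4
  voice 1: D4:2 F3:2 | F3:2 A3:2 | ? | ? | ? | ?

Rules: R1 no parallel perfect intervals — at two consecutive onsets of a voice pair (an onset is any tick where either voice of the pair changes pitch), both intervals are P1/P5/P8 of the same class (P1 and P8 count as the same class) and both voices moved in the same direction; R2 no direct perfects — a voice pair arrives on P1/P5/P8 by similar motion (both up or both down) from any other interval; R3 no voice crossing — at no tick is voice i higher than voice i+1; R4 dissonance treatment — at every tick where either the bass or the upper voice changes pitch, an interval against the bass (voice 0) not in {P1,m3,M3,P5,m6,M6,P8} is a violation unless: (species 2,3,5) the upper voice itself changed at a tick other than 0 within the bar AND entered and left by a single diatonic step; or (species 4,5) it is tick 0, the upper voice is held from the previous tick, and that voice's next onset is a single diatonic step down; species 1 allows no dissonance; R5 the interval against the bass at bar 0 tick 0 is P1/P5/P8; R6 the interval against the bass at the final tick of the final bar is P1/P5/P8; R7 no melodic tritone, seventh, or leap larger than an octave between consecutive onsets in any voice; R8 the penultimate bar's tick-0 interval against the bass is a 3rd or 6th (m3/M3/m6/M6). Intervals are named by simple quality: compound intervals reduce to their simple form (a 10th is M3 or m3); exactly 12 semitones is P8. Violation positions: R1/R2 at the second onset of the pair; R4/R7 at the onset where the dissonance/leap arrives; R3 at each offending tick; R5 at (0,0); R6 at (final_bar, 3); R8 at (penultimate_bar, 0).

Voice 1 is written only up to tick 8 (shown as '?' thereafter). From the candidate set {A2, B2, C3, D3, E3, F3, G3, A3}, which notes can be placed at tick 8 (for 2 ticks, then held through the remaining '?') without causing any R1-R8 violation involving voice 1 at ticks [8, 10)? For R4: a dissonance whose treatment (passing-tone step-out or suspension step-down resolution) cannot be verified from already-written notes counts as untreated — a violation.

{A3, C3, F3}

A2: violates R2
B2: violates R4,R7
C3: legal
D3: violates R4
E3: violates R2
F3: legal
G3: violates R4
A3: legal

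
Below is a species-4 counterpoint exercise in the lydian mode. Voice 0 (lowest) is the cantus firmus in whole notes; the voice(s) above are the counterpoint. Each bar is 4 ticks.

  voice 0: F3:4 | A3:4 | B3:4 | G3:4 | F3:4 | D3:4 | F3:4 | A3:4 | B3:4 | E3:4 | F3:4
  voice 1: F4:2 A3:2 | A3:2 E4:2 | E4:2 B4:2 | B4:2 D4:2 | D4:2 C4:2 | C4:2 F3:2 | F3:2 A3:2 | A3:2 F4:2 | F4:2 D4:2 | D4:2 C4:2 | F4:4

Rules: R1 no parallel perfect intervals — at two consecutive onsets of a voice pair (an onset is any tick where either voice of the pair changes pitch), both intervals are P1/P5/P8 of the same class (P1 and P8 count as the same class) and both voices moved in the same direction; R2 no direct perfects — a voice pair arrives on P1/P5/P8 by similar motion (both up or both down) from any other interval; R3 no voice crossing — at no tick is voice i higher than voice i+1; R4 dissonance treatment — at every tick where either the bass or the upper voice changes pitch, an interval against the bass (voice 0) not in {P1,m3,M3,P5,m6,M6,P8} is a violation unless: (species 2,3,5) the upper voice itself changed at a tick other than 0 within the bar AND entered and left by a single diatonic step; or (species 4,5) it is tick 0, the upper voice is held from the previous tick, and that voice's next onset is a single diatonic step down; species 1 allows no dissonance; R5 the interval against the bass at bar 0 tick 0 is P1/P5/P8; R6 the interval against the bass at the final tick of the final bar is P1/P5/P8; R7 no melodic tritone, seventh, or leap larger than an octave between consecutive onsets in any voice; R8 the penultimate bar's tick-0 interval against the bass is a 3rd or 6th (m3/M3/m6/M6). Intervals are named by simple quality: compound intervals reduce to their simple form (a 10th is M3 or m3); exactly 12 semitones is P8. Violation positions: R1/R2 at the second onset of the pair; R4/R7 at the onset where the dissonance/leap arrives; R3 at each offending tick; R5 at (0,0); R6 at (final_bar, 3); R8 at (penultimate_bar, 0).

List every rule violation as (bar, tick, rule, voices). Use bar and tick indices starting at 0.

bar 0: v0=F3 v1=F4 downbeat P8
bar 1: v0=A3 v1=A3 downbeat P1
bar 2: v0=B3 v1=E4 downbeat P4
bar 3: v0=G3 v1=B4 downbeat M3
bar 4: v0=F3 v1=D4 downbeat M6
bar 5: v0=D3 v1=C4 downbeat m7
bar 6: v0=F3 v1=F3 downbeat P1
bar 7: v0=A3 v1=A3 downbeat P1
bar 8: v0=B3 v1=F4 downbeat TT
bar 9: v0=E3 v1=D4 downbeat m7
bar 10: v0=F3 v1=F4 downbeat P8
  -> R4 @ bar 2 tick 0 v(0, 1): B3/E4 P4 untreated
  -> R4 @ bar 5 tick 0 v(0, 1): D3/C4 m7 untreated
  -> R4 @ bar 8 tick 0 v(0, 1): B3/F4 TT untreated
  -> R8 @ bar 9 tick 0 v(0, 1): penult m7 not 3rd/6th
  -> R2 @ bar 10 tick 0 v(0, 1): E3/C4 m6 -> F3/F4 P8 similar

(2, 0, R4, (0, 1))
(5, 0, R4, (0, 1))
(8, 0, R4, (0, 1))
(9, 0, R8, (0, 1))
(10, 0, R2, (0, 1))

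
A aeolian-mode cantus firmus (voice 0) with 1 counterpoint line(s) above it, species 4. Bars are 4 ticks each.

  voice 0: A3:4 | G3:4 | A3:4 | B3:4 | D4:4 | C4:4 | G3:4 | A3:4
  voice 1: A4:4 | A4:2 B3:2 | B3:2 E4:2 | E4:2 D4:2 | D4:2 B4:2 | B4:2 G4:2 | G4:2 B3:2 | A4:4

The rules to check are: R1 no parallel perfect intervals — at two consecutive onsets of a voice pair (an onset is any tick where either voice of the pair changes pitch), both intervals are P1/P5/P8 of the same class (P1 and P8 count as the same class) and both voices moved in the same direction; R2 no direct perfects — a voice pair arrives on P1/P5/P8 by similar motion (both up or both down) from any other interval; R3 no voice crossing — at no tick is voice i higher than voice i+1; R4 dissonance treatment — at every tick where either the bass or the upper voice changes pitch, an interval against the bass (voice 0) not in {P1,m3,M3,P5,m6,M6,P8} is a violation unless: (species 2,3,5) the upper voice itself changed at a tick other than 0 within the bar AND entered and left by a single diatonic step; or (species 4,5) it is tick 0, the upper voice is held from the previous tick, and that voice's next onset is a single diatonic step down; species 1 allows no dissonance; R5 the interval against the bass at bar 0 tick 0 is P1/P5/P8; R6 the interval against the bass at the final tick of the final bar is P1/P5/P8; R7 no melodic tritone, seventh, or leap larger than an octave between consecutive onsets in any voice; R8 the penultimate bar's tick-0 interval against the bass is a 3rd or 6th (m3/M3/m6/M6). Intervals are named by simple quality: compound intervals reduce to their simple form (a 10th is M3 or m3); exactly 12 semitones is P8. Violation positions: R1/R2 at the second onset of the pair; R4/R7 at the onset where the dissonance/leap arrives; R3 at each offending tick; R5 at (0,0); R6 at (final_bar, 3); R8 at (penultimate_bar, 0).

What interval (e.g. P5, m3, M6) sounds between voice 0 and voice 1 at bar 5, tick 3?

voice 0=C4 voice 1=G4 -> P5

P5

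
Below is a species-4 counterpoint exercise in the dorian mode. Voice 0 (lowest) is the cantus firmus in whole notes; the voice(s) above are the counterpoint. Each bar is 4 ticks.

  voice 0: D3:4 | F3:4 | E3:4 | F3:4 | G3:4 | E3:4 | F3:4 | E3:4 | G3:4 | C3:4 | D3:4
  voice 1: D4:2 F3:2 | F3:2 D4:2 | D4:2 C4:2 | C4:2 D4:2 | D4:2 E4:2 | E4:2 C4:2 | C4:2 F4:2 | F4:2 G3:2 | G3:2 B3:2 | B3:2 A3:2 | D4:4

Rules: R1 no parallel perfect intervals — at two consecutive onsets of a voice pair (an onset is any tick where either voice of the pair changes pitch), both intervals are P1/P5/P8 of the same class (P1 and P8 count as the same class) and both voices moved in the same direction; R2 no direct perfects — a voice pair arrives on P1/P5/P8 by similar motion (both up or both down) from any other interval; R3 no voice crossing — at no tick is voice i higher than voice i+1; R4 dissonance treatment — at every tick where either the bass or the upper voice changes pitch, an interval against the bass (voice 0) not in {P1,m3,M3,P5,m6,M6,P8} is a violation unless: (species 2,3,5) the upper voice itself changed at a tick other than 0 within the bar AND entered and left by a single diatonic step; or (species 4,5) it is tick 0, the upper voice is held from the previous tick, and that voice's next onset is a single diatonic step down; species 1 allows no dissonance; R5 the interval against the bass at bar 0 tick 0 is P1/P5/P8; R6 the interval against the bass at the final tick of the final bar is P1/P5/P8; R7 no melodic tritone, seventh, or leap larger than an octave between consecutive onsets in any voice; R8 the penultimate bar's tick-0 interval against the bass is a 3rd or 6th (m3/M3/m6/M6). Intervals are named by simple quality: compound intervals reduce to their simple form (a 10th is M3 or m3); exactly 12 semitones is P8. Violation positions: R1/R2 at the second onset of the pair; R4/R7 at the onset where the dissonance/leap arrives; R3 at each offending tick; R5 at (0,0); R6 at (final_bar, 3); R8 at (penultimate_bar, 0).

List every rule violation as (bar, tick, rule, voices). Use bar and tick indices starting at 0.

bar 0: v0=D3 v1=D4 downbeat P8
bar 1: v0=F3 v1=F3 downbeat P1
bar 2: v0=E3 v1=D4 downbeat m7
bar 3: v0=F3 v1=C4 downbeat P5
bar 4: v0=G3 v1=D4 downbeat P5
bar 5: v0=E3 v1=E4 downbeat P8
bar 6: v0=F3 v1=C4 downbeat P5
bar 7: v0=E3 v1=F4 downbeat m2
bar 8: v0=G3 v1=G3 downbeat P1
bar 9: v0=C3 v1=B3 downbeat M7
bar 10: v0=D3 v1=D4 downbeat P8
  -> R4 @ bar 7 tick 0 v(0, 1): E3/F4 m2 untreated
  -> R7 @ bar 7 tick 2 v(1,): F4->G3 leap 10st
  -> R8 @ bar 9 tick 0 v(0, 1): penult M7 not 3rd/6th
  -> R2 @ bar 10 tick 0 v(0, 1): C3/A3 M6 -> D3/D4 P8 similar

(7, 0, R4, (0, 1))
(7, 2, R7, (1,))
(9, 0, R8, (0, 1))
(10, 0, R2, (0, 1))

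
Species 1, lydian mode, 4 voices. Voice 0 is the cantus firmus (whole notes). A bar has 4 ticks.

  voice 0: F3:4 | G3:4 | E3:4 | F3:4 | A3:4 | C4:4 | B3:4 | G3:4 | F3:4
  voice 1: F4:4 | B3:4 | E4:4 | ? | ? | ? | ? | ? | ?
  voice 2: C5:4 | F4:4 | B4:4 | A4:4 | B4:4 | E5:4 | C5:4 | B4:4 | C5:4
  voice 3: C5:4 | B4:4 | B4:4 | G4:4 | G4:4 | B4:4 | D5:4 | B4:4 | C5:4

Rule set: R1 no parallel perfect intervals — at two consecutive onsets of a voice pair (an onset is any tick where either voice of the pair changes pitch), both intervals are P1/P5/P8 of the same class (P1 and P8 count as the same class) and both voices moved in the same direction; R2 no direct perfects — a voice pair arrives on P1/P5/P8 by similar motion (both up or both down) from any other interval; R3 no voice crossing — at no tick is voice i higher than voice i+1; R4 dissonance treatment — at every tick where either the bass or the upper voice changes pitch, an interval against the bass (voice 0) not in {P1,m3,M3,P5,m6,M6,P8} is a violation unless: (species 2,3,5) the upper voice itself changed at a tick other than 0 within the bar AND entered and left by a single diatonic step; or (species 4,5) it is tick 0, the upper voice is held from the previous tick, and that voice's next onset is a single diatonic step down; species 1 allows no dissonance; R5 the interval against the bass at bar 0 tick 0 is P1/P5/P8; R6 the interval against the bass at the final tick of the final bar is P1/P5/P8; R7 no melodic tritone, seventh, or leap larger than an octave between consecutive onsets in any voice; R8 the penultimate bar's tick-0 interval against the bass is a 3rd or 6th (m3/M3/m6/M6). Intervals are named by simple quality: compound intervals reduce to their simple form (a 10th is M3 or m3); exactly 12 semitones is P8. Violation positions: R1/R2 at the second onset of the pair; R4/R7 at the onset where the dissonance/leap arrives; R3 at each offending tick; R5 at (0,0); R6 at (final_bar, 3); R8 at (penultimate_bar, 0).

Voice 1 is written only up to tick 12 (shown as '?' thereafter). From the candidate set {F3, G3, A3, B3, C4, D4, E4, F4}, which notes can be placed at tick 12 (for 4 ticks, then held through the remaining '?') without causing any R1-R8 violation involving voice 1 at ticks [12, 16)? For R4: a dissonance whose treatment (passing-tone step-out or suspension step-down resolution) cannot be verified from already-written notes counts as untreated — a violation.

{}

F3: violates R7
G3: violates R2,R4
A3: violates R2
B3: violates R4
C4: violates R1
D4: violates R1
E4: violates R4
F4: violates R1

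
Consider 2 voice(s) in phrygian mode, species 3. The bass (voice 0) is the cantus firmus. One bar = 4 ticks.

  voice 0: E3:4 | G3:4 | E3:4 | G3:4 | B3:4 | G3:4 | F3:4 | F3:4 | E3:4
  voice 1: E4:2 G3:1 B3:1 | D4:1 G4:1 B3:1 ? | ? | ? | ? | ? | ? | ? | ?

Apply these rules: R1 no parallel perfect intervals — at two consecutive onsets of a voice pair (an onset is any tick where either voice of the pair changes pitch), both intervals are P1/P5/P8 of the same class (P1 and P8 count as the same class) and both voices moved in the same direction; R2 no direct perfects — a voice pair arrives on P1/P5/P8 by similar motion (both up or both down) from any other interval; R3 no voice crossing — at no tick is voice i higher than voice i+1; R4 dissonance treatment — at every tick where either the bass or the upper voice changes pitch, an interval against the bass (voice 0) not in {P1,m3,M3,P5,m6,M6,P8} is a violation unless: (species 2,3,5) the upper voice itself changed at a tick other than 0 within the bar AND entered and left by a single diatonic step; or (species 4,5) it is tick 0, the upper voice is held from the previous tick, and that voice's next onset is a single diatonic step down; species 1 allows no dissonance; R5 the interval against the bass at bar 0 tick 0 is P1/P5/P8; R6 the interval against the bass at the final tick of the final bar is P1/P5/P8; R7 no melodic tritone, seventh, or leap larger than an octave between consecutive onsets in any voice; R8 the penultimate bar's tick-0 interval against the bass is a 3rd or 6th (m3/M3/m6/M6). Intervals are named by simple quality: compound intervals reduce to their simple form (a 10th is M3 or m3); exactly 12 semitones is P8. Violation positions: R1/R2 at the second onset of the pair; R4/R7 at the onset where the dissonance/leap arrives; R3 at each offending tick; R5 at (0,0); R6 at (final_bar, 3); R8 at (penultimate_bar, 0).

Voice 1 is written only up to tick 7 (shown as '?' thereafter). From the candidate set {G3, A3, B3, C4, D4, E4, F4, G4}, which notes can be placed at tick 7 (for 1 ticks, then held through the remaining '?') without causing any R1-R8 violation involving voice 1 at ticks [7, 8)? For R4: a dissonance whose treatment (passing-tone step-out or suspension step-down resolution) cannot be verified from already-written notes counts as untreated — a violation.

{B3, D4, E4, G3, G4}

G3: legal
A3: violates R4
B3: legal
C4: violates R4
D4: legal
E4: legal
F4: violates R4,R7
G4: legal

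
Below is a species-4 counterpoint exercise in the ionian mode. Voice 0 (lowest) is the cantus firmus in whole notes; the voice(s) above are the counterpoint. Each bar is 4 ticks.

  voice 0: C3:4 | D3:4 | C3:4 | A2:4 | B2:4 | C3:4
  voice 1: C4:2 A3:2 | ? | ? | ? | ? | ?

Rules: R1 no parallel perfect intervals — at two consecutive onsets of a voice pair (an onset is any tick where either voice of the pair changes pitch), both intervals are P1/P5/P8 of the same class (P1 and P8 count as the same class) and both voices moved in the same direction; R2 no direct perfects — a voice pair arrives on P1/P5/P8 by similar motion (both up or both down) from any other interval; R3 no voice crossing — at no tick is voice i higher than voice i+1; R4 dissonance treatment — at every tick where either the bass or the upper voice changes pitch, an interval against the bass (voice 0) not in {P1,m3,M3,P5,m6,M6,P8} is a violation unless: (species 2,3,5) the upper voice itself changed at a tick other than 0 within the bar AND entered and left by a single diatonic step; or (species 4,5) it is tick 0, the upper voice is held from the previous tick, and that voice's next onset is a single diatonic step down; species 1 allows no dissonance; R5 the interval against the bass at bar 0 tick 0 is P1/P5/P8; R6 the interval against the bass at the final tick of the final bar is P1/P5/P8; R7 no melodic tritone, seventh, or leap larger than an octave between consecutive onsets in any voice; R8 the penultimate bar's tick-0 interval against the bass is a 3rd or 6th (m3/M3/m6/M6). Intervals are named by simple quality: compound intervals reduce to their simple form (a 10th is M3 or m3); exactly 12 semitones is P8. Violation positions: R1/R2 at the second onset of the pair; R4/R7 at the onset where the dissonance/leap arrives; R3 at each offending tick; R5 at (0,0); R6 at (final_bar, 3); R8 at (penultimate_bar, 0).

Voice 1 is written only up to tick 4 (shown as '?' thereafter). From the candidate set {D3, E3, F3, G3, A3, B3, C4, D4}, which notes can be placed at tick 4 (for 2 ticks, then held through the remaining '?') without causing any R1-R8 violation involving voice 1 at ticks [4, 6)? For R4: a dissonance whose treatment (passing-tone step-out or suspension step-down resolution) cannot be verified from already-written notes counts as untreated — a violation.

{A3, B3, D3, F3}

D3: legal
E3: violates R4
F3: legal
G3: violates R4
A3: legal
B3: legal
C4: violates R4
D4: violates R2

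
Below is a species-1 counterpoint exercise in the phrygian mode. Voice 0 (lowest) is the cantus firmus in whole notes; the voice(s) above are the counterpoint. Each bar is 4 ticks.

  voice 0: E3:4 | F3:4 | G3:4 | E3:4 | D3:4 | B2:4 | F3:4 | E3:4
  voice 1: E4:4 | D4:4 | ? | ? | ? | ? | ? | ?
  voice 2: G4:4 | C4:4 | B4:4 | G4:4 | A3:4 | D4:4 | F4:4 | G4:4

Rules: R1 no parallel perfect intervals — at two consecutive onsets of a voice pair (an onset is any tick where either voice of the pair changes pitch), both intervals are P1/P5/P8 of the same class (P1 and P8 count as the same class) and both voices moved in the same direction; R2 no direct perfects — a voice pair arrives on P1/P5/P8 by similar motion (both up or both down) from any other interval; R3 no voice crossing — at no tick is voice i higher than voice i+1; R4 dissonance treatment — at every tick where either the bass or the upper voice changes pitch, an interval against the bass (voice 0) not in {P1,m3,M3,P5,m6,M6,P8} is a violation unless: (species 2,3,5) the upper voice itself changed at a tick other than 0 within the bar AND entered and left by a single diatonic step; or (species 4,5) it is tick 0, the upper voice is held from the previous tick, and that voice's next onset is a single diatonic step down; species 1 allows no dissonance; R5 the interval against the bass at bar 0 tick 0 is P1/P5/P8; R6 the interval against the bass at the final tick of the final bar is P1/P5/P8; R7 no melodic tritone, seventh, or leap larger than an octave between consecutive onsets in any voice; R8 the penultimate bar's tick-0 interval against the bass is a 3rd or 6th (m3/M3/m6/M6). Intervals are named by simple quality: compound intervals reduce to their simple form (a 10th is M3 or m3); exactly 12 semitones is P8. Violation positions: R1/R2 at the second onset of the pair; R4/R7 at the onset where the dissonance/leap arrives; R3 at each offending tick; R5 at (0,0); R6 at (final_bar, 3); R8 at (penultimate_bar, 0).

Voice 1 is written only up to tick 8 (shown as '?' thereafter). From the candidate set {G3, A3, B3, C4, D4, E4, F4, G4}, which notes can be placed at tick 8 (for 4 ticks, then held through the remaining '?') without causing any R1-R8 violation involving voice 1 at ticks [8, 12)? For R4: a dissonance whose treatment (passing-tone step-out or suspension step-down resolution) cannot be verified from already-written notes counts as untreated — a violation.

{B3, D4, G3}

G3: legal
A3: violates R4
B3: legal
C4: violates R4
D4: legal
E4: violates R2
F4: violates R4
G4: violates R2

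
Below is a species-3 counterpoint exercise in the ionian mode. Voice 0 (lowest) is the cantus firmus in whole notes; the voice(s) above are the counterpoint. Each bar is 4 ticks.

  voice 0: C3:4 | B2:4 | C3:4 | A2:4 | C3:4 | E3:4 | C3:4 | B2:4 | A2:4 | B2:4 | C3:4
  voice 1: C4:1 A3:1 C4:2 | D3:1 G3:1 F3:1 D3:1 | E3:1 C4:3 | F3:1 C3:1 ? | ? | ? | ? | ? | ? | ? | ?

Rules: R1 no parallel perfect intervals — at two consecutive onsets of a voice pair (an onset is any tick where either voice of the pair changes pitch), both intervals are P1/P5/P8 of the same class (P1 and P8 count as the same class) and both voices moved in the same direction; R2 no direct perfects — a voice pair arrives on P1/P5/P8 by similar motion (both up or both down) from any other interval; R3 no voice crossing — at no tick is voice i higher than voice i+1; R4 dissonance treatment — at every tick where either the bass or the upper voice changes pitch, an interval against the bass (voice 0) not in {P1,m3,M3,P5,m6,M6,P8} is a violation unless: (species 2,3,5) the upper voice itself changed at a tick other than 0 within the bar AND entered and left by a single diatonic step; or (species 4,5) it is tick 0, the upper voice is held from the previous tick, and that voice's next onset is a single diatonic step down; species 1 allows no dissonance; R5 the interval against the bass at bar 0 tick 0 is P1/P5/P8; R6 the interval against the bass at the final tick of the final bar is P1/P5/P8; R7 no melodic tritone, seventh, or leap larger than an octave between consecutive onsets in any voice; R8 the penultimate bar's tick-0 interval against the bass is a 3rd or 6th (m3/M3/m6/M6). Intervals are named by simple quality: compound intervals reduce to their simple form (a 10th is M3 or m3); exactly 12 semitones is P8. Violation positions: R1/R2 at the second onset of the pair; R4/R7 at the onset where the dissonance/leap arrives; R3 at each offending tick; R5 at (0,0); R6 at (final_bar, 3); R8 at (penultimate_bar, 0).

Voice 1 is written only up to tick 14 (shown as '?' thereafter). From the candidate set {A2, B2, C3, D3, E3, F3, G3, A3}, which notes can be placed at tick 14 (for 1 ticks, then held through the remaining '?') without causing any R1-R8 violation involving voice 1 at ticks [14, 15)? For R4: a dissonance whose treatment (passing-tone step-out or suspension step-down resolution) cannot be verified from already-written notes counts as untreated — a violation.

{A2, A3, C3, E3, F3}

A2: legal
B2: violates R4
C3: legal
D3: violates R4
E3: legal
F3: legal
G3: violates R4
A3: legal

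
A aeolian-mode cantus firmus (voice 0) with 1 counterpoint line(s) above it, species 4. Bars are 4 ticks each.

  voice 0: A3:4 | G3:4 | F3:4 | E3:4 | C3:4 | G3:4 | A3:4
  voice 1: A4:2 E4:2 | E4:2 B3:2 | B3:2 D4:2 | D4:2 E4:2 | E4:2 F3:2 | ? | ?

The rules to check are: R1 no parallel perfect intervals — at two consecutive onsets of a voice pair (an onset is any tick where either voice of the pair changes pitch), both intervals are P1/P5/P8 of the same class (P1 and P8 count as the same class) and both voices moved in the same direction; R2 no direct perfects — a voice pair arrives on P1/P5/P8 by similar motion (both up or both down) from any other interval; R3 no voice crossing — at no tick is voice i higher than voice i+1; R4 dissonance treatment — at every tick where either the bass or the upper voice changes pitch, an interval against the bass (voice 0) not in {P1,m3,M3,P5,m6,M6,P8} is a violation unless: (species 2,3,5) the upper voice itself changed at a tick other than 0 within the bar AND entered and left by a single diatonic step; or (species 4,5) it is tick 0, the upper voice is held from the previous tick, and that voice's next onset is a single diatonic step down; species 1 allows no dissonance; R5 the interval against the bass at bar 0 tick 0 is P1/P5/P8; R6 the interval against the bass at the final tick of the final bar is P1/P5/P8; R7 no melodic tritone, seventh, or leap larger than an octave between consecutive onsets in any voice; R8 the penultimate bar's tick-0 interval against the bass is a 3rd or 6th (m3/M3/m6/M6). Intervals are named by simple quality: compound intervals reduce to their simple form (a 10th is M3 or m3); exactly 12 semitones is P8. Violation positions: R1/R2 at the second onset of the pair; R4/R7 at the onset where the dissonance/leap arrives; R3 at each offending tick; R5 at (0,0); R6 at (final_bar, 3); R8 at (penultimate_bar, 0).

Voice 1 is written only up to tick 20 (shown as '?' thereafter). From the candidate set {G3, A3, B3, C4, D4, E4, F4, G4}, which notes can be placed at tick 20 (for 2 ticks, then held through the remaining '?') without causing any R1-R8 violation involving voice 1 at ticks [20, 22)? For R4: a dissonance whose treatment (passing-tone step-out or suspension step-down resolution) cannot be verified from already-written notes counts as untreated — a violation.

G3: violates R2,R8
A3: violates R4,R8
B3: violates R7
C4: violates R4,R8
D4: violates R2,R8
E4: violates R7
F4: violates R4,R8
G4: violates R2,R7,R8

{}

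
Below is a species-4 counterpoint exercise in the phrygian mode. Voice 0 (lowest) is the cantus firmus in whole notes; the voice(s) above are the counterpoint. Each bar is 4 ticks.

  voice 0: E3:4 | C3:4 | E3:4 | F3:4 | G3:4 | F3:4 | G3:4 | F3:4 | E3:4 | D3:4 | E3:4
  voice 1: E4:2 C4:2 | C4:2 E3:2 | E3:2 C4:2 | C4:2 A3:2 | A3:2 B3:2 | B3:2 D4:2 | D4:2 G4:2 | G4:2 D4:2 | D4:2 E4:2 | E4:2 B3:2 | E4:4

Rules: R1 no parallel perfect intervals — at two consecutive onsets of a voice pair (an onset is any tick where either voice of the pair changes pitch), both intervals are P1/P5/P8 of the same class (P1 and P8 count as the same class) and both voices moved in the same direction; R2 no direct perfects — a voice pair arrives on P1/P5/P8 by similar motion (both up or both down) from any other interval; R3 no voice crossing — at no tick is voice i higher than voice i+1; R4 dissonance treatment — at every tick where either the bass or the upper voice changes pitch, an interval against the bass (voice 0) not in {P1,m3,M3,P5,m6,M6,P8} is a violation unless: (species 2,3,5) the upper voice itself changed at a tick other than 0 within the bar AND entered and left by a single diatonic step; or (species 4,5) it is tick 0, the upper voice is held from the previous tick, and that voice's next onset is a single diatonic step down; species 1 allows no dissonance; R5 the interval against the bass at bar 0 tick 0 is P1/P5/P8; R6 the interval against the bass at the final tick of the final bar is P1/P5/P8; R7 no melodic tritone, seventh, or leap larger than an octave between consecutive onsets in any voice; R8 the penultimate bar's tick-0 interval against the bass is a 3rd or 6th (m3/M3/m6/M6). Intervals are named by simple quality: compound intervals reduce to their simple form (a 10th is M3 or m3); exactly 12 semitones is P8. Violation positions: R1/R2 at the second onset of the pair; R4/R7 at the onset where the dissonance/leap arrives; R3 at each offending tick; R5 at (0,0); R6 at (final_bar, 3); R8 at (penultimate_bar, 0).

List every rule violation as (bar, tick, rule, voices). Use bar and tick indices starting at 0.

(4, 0, R4, (0, 1))
(5, 0, R4, (0, 1))
(7, 0, R4, (0, 1))
(8, 0, R4, (0, 1))
(9, 0, R4, (0, 1))
(9, 0, R8, (0, 1))
(10, 0, R2, (0, 1))

bar 0: v0=E3 v1=E4 downbeat P8
bar 1: v0=C3 v1=C4 downbeat P8
bar 2: v0=E3 v1=E3 downbeat P1
bar 3: v0=F3 v1=C4 downbeat P5
bar 4: v0=G3 v1=A3 downbeat M2
bar 5: v0=F3 v1=B3 downbeat TT
bar 6: v0=G3 v1=D4 downbeat P5
bar 7: v0=F3 v1=G4 downbeat M2
bar 8: v0=E3 v1=D4 downbeat m7
bar 9: v0=D3 v1=E4 downbeat M2
bar 10: v0=E3 v1=E4 downbeat P8
  -> R4 @ bar 4 tick 0 v(0, 1): G3/A3 M2 untreated
  -> R4 @ bar 5 tick 0 v(0, 1): F3/B3 TT untreated
  -> R4 @ bar 7 tick 0 v(0, 1): F3/G4 M2 untreated
  -> R4 @ bar 8 tick 0 v(0, 1): E3/D4 m7 untreated
  -> R4 @ bar 9 tick 0 v(0, 1): D3/E4 M2 untreated
  -> R8 @ bar 9 tick 0 v(0, 1): penult M2 not 3rd/6th
  -> R2 @ bar 10 tick 0 v(0, 1): D3/B3 M6 -> E3/E4 P8 similar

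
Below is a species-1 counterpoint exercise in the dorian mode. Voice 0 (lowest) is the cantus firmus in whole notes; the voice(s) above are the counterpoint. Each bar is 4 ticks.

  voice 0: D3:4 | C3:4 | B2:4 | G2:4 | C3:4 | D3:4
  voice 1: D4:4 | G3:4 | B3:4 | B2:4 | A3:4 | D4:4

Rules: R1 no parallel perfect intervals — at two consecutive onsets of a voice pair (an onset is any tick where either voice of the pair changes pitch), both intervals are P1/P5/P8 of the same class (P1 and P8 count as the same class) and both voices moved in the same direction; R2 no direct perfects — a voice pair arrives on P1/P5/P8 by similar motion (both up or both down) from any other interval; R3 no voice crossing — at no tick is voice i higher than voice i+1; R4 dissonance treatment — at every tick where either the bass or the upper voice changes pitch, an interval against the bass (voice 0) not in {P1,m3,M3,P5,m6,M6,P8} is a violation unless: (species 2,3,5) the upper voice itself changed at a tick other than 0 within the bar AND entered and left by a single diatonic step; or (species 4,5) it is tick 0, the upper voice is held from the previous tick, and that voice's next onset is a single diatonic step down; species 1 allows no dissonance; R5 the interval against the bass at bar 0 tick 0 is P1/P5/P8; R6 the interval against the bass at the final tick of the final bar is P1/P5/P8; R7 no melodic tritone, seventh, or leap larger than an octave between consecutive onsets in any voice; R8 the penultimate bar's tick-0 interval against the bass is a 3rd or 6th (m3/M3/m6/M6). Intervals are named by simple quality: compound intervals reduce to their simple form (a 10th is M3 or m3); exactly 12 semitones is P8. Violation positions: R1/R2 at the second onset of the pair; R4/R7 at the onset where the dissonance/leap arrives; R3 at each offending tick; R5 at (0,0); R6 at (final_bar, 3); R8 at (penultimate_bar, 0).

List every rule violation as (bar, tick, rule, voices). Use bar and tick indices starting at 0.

(1, 0, R2, (0, 1))
(4, 0, R7, (1,))
(5, 0, R2, (0, 1))

bar 0: v0=D3 v1=D4 downbeat P8
bar 1: v0=C3 v1=G3 downbeat P5
bar 2: v0=B2 v1=B3 downbeat P8
bar 3: v0=G2 v1=B2 downbeat M3
bar 4: v0=C3 v1=A3 downbeat M6
bar 5: v0=D3 v1=D4 downbeat P8
  -> R2 @ bar 1 tick 0 v(0, 1): D3/D4 P8 -> C3/G3 P5 similar
  -> R7 @ bar 4 tick 0 v(1,): B2->A3 leap 10st
  -> R2 @ bar 5 tick 0 v(0, 1): C3/A3 M6 -> D3/D4 P8 similar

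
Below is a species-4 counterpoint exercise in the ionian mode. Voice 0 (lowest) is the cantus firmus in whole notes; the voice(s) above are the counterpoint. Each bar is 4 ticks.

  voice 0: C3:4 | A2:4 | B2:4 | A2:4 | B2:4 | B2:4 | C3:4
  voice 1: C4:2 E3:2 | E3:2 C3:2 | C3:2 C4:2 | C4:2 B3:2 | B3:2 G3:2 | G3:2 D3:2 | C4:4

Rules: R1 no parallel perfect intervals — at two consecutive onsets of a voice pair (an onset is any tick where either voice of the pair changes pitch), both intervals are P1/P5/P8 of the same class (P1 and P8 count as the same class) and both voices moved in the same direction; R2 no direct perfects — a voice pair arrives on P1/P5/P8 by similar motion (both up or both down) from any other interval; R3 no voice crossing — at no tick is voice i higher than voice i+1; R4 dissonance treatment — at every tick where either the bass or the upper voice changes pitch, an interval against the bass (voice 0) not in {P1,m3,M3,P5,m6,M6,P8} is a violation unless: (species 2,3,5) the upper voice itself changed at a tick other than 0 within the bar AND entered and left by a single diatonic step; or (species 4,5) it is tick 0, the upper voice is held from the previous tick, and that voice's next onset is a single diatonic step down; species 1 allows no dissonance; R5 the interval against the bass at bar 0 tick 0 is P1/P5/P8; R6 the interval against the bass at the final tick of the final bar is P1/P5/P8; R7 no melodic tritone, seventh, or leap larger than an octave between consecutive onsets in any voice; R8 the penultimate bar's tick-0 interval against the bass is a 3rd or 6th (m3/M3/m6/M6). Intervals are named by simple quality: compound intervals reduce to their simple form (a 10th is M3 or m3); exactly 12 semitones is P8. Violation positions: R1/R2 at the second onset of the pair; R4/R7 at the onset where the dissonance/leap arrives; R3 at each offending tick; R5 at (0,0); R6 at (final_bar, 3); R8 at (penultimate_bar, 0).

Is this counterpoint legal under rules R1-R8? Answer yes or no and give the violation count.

bar 0: v0=C3 v1=C4 (P8)
bar 1: v0=A2 v1=E3 (P5)
bar 2: v0=B2 v1=C3 (m2)
bar 3: v0=A2 v1=C4 (m3)
bar 4: v0=B2 v1=B3 (P8)
bar 5: v0=B2 v1=G3 (m6)
bar 6: v0=C3 v1=C4 (P8)
  R4 @ bar2.0: B2/C3 m2 untreated
  R4 @ bar2.2: B2/C4 m2 untreated
  R4 @ bar3.2: A2/B3 M2 untreated
  R2 @ bar6.0: B2/D3 m3 -> C3/C4 P8 similar
  R7 @ bar6.0: D3->C4 leap 10st

No (5 violations)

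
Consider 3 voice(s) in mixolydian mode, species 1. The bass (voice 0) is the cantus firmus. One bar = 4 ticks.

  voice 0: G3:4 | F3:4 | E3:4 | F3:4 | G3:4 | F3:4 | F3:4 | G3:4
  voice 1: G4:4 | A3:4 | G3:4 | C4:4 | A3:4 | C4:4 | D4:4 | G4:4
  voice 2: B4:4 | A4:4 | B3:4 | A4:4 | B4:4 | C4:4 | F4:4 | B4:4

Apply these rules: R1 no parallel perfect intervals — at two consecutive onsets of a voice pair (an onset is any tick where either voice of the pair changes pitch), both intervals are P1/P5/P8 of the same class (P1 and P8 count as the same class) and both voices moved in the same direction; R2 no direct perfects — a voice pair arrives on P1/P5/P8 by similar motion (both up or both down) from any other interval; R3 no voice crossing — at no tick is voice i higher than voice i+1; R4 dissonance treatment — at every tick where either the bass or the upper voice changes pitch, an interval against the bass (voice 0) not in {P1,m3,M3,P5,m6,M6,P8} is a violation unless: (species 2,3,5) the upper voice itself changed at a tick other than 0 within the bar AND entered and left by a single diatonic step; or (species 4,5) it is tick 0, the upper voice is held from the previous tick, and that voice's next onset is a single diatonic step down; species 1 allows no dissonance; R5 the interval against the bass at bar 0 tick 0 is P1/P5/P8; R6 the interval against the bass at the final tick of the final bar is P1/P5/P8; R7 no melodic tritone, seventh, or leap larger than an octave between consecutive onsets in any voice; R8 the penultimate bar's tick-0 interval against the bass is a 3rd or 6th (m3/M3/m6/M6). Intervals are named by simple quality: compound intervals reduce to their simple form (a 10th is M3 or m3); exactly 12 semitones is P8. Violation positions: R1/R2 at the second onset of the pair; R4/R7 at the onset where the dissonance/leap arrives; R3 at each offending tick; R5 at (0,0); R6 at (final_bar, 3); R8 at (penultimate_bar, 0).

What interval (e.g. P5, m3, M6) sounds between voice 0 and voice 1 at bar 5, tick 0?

voice 0=F3 voice 1=C4 -> P5

P5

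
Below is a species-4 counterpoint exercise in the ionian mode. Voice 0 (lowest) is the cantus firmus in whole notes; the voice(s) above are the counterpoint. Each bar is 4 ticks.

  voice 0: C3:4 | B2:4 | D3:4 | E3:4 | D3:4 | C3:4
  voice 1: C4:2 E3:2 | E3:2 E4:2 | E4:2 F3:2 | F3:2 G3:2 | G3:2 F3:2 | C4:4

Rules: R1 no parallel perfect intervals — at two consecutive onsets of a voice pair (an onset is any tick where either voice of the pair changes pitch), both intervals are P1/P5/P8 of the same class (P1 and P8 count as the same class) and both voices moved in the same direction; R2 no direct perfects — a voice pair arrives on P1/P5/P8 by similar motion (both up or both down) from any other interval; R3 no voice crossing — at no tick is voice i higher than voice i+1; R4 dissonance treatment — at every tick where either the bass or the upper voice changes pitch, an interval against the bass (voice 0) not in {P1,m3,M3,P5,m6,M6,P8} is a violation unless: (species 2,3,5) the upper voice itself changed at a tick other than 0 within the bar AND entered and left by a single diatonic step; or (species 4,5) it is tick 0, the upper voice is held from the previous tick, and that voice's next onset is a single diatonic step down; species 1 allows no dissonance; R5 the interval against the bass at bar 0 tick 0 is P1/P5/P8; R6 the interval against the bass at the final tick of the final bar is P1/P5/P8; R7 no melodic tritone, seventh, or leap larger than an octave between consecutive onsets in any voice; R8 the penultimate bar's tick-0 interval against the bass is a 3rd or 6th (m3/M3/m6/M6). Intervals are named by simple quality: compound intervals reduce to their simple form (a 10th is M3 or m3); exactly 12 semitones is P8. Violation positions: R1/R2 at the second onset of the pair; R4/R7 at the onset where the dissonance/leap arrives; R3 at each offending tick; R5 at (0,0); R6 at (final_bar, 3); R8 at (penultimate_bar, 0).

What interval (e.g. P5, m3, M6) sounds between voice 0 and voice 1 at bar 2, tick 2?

voice 0=D3 voice 1=F3 -> m3

m3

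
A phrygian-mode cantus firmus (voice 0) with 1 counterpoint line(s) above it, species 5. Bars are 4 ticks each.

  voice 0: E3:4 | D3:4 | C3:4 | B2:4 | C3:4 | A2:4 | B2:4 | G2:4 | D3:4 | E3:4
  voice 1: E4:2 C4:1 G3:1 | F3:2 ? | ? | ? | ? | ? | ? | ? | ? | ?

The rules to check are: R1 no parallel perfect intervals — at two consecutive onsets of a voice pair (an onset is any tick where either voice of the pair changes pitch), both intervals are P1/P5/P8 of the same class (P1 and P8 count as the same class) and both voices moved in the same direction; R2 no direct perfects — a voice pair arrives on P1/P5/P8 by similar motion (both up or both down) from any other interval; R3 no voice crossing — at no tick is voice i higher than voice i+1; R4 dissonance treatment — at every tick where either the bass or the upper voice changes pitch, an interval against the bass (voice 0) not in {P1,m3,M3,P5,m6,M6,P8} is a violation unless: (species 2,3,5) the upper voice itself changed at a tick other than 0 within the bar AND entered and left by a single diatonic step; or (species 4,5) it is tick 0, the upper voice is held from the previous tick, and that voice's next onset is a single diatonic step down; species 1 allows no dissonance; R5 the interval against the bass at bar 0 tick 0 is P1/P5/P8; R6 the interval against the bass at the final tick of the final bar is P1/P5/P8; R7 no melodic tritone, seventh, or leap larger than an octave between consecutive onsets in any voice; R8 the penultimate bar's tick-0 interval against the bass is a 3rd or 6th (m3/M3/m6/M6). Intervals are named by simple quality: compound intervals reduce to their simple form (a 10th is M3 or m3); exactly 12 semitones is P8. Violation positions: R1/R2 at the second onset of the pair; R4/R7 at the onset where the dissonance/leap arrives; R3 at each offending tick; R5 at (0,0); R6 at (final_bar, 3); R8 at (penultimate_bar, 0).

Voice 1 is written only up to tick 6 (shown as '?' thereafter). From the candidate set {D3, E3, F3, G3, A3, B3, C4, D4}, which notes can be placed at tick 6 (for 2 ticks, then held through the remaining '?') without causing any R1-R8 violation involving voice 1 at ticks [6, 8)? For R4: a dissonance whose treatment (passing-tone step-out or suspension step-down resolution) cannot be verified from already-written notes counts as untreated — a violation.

{A3, D3, D4, F3}

D3: legal
E3: violates R4
F3: legal
G3: violates R4
A3: legal
B3: violates R7
C4: violates R4
D4: legal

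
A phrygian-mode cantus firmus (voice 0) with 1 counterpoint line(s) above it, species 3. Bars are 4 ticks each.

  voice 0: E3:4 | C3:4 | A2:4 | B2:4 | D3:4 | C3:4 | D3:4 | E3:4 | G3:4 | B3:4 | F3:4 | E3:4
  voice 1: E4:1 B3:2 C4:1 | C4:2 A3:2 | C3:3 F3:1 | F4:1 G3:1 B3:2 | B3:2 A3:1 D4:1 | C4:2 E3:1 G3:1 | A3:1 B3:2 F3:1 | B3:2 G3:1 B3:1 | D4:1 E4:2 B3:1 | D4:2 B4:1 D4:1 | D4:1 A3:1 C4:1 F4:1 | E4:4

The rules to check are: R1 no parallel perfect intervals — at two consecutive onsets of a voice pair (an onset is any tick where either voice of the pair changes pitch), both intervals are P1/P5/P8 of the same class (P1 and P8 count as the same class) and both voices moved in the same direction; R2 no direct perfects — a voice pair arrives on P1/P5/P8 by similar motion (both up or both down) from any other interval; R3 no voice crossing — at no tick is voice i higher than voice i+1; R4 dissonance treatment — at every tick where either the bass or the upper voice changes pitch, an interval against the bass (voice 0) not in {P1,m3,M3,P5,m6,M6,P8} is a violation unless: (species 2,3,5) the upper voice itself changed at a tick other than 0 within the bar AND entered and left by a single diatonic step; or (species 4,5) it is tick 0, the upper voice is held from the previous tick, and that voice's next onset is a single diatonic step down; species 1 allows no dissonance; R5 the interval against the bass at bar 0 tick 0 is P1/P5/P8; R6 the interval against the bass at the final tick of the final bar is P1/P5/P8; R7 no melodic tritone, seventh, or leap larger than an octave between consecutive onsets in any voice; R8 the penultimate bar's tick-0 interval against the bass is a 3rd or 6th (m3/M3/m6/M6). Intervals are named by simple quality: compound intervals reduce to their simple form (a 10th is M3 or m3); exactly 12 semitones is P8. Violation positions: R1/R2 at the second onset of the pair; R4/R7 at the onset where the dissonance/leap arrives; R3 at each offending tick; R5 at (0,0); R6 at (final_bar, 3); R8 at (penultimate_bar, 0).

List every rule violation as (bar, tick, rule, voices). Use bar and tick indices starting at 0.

bar 0: v0=E3 v1=E4 downbeat P8
bar 1: v0=C3 v1=C4 downbeat P8
bar 2: v0=A2 v1=C3 downbeat m3
bar 3: v0=B2 v1=F4 downbeat TT
bar 4: v0=D3 v1=B3 downbeat M6
bar 5: v0=C3 v1=C4 downbeat P8
bar 6: v0=D3 v1=A3 downbeat P5
bar 7: v0=E3 v1=B3 downbeat P5
bar 8: v0=G3 v1=D4 downbeat P5
bar 9: v0=B3 v1=D4 downbeat m3
bar 10: v0=F3 v1=D4 downbeat M6
bar 11: v0=E3 v1=E4 downbeat P8
  -> R4 @ bar 3 tick 0 v(0, 1): B2/F4 TT untreated
  -> R7 @ bar 3 tick 1 v(1,): F4->G3 leap 10st
  -> R1 @ bar 5 tick 0 v(0, 1): D3/D4 P8 -> C3/C4 P8 similar
  -> R1 @ bar 6 tick 0 v(0, 1): C3/G3 P5 -> D3/A3 P5 similar
  -> R7 @ bar 6 tick 3 v(1,): B3->F3 leap 6st
  -> R2 @ bar 7 tick 0 v(0, 1): D3/F3 m3 -> E3/B3 P5 similar
  -> R7 @ bar 7 tick 0 v(1,): F3->B3 leap 6st
  -> R1 @ bar 8 tick 0 v(0, 1): E3/B3 P5 -> G3/D4 P5 similar
  -> R7 @ bar 10 tick 0 v(0,): B3->F3 leap 6st
  -> R1 @ bar 11 tick 0 v(0, 1): F3/F4 P8 -> E3/E4 P8 similar

(3, 0, R4, (0, 1))
(3, 1, R7, (1,))
(5, 0, R1, (0, 1))
(6, 0, R1, (0, 1))
(6, 3, R7, (1,))
(7, 0, R2, (0, 1))
(7, 0, R7, (1,))
(8, 0, R1, (0, 1))
(10, 0, R7, (0,))
(11, 0, R1, (0, 1))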